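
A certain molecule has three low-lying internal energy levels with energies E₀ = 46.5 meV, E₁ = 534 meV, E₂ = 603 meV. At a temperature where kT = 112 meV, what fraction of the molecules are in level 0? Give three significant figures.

Eᵢ/kT = 0.41518, 4.7679, 5.3839.
Z = Σ e^(−Eᵢ/kT) = e^(−0.41518) + e^(−4.7679) + e^(−5.3839) = 0.66022 + 0.0084982 + 0.0045899 = 0.67331.
P₀ = e^(−E₀/kT) / Z = 0.66022/0.67331 = 0.981.

0.981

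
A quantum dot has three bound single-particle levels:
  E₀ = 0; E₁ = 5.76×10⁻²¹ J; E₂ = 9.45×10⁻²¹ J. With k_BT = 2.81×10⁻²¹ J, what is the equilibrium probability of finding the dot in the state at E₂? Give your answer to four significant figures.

0.02977

Eᵢ/kT = 0, 2.04982, 3.36299.
Z = Σ e^(−Eᵢ/kT) = e^(−0) + e^(−2.04982) + e^(−3.36299) = 1.00000 + 0.128758 + 0.0346316 = 1.16339.
P₂ = e^(−E₂/kT) / Z = 0.0346316/1.16339 = 0.02977.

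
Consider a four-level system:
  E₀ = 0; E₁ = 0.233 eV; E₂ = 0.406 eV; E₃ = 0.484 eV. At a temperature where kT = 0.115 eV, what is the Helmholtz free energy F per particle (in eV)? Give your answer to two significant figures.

Eᵢ/kT = 0, 2.026, 3.530, 4.209.
Z = Σ e^(−Eᵢ/kT) = e^(−0) + e^(−2.026) + e^(−3.530) + e^(−4.209) = 1.000 + 0.1319 + 0.02930 + 0.01486 = 1.176.
F = −kT ln Z = −0.115 × ln(1.176) = −0.115 × 0.1621 = -0.019 eV.

-0.019 eV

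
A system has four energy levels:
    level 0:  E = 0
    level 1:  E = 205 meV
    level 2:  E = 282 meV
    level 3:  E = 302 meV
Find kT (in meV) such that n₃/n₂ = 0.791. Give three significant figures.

n₃/n₂ = exp[−(E₃−E₂)/kT] = 0.791.
⇒ (E₃−E₂)/kT = ln(1/0.791) = ln(1.2642) = 0.23444.
kT = 20 meV / 0.23444 = 85.3 meV.

85.3 meV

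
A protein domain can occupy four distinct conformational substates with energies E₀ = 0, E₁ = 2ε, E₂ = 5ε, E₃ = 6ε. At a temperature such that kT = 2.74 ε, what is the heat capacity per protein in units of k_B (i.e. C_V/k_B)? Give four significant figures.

Eᵢ/kT = 0, 0.729927, 1.82482, 2.18978.
Z = Σ e^(−Eᵢ/kT) = e^(−0) + e^(−0.729927) + e^(−1.82482) + e^(−2.18978) = 1.00000 + 0.481944 + 0.161247 + 0.111941 = 1.75513.
⟨E⟩ = 1.39122 ε, ⟨E²⟩ = 5.69122 ε².
C_V/k_B = (⟨E²⟩ − ⟨E⟩²)/(kT)² = (5.69122 − 1.93549)/7.50760 = 0.5003.

0.5003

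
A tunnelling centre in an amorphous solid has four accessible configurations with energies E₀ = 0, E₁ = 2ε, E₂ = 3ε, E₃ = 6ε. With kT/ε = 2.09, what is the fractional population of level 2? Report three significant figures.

0.142

Eᵢ/kT = 0, 0.95694, 1.4354, 2.8708.
Z = Σ e^(−Eᵢ/kT) = e^(−0) + e^(−0.95694) + e^(−1.4354) + e^(−2.8708) = 1.0000 + 0.38407 + 0.23802 + 0.056654 = 1.6787.
P₂ = e^(−E₂/kT) / Z = 0.23802/1.6787 = 0.142.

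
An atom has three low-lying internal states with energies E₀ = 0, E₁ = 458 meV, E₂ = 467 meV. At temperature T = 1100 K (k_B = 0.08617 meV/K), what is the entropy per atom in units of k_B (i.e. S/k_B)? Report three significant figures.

k_BT = 0.08617 × 1100 K = 94.787 meV.
Eᵢ/kT = 0, 4.8319, 4.9268.
Z = Σ e^(−Eᵢ/kT) = e^(−0) + e^(−4.8319) + e^(−4.9268) = 1.0000 + 0.0079714 + 0.0072497 = 1.0152.
⟨E⟩ = Σ EᵢPᵢ = 6.9312 meV.
S/k_B = ln Z + ⟨E⟩/kT = ln(1.0152) + 6.9312/94.787 = 0.015086 + 0.073124 = 0.0882.

0.0882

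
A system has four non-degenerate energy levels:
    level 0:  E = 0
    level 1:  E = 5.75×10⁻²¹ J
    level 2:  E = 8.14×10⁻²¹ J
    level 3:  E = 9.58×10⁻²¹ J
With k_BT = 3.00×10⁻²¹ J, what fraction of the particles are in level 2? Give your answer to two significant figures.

Eᵢ/kT = 0, 1.917, 2.713, 3.193.
Z = Σ e^(−Eᵢ/kT) = e^(−0) + e^(−1.917) + e^(−2.713) + e^(−3.193) = 1.000 + 0.1470 + 0.06634 + 0.04105 = 1.254.
P₂ = e^(−E₂/kT) / Z = 0.06634/1.254 = 0.053.

0.053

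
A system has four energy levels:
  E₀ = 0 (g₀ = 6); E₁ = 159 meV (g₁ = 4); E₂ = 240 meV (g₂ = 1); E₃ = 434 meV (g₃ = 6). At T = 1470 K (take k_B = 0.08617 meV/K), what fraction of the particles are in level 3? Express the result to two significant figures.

0.026

k_BT = 0.08617 × 1470 K = 126.7 meV.
Eᵢ/kT = 0, 1.255, 1.894, 3.425.
Z = Σ gᵢe^(−Eᵢ/kT) = 6·e^(−0) + 4·e^(−1.255) + 1·e^(−1.894) + 6·e^(−3.425) = 6.000 + 1.140 + 0.1505 + 0.1953 = 7.486.
P₃ = g₃ e^(−E₃/kT) / Z = 0.1953/7.486 = 0.026.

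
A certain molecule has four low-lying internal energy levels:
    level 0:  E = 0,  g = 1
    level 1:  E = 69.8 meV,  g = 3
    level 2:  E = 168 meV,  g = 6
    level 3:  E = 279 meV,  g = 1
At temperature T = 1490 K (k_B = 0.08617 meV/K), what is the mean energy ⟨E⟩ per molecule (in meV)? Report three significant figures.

k_BT = 0.08617 × 1490 K = 128.39 meV.
Eᵢ/kT = 0, 0.54366, 1.3085, 2.1731.
Z = Σ gᵢe^(−Eᵢ/kT) = 1·e^(−0) + 3·e^(−0.54366) + 6·e^(−1.3085) + 1·e^(−2.1731) = 1.0000 + 1.7419 + 1.6214 + 0.11382 = 4.4771.
⟨E⟩ = Σ Eᵢ gᵢe^(−Eᵢ/kT) / Z = (0·1.0000 + 69.8·1.7419 + 168·1.6214 + 279·0.11382) / 4.4771 = 95.1 meV.

95.1 meV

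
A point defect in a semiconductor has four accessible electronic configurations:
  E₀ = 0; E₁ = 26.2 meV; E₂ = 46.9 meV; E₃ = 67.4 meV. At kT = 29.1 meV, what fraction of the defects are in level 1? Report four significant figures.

0.2384

Eᵢ/kT = 0, 0.900344, 1.61168, 2.31615.
Z = Σ e^(−Eᵢ/kT) = e^(−0) + e^(−0.900344) + e^(−1.61168) + e^(−2.31615) = 1.00000 + 0.406430 + 0.199552 + 0.0986527 = 1.70463.
P₁ = e^(−E₁/kT) / Z = 0.406430/1.70463 = 0.2384.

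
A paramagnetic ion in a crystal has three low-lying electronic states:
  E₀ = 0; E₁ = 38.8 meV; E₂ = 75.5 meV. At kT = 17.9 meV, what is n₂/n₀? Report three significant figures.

n₂/n₀ = exp[−(E₂−E₀)/kT] = exp(−(75.5 meV)/(17.9 meV)) = exp(-4.2179) = 0.0147.

0.0147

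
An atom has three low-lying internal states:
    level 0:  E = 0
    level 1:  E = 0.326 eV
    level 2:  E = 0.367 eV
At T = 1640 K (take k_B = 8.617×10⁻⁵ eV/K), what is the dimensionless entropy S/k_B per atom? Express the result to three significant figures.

k_BT = 8.617×10⁻⁵ × 1640 K = 0.14132 eV.
Eᵢ/kT = 0, 2.3068, 2.5969.
Z = Σ e^(−Eᵢ/kT) = e^(−0) + e^(−2.3068) + e^(−2.5969) = 1.0000 + 0.099579 + 0.074504 = 1.1741.
⟨E⟩ = Σ EᵢPᵢ = 0.050938 eV.
S/k_B = ln Z + ⟨E⟩/kT = ln(1.1741) + 0.050938/0.14132 = 0.16050 + 0.36044 = 0.521.

0.521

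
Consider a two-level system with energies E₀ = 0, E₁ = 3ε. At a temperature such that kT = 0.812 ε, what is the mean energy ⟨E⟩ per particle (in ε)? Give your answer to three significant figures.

0.0728 ε

Eᵢ/kT = 0, 3.6946.
Z = Σ e^(−Eᵢ/kT) = e^(−0) + e^(−3.6946) = 1.0000 + 0.024857 = 1.0249.
⟨E⟩ = Σ Eᵢ e^(−Eᵢ/kT) / Z = (0·1.0000 + 3·0.024857) / 1.0249 = 0.0728 ε.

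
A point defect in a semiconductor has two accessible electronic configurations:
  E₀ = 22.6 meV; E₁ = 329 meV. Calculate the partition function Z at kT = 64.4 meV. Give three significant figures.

Eᵢ/kT = 0.35093, 5.1087.
Z = Σ e^(−Eᵢ/kT) = e^(−0.35093) + e^(−5.1087) = 0.70403 + 0.0060439 = 0.71007.

Z = 0.710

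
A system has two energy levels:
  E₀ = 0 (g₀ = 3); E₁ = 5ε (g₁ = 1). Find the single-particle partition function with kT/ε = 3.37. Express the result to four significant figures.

Eᵢ/kT = 0, 1.48368.
Z = Σ gᵢe^(−Eᵢ/kT) = 3·e^(−0) + 1·e^(−1.48368) = 3.00000 + 0.226802 = 3.22680.

Z = 3.227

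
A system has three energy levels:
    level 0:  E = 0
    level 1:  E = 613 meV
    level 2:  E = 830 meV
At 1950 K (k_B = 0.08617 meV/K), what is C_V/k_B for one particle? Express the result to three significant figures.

k_BT = 0.08617 × 1950 K = 168.03 meV.
Eᵢ/kT = 0, 3.6482, 4.9396.
Z = Σ e^(−Eᵢ/kT) = e^(−0) + e^(−3.6482) + e^(−4.9396) = 1.0000 + 0.026038 + 0.0071575 = 1.0332.
⟨E⟩ = 21.198 meV, ⟨E²⟩ = 14242 meV².
C_V/k_B = (⟨E²⟩ − ⟨E⟩²)/(kT)² = (14242 − 449.36)/28234 = 0.489.

0.489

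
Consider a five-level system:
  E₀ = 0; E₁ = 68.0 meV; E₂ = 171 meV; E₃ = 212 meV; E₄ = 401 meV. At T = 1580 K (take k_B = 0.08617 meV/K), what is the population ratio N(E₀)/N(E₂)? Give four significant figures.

k_BT = 0.08617 × 1580 K = 136.149 meV.
n₀/n₂ = exp[−(E₀−E₂)/kT] = exp(−(-171 meV)/(136.149 meV)) = exp(1.25598) = 3.511.

3.511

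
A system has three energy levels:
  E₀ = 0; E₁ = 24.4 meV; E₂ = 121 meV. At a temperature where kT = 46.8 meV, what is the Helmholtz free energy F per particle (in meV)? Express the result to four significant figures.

-23.97 meV

Eᵢ/kT = 0, 0.521368, 2.58547.
Z = Σ e^(−Eᵢ/kT) = e^(−0) + e^(−0.521368) + e^(−2.58547) = 1.00000 + 0.593708 + 0.0753607 = 1.66907.
F = −kT ln Z = −46.8 × ln(1.66907) = −46.8 × 0.512267 = -23.97 meV.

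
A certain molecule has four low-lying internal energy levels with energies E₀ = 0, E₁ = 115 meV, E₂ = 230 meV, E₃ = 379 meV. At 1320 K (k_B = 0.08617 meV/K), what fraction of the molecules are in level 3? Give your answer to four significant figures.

k_BT = 0.08617 × 1320 K = 113.744 meV.
Eᵢ/kT = 0, 1.01104, 2.02208, 3.33204.
Z = Σ e^(−Eᵢ/kT) = e^(−0) + e^(−1.01104) + e^(−2.02208) + e^(−3.33204) = 1.00000 + 0.363840 + 0.132380 + 0.0357202 = 1.53194.
P₃ = e^(−E₃/kT) / Z = 0.0357202/1.53194 = 0.02332.

0.02332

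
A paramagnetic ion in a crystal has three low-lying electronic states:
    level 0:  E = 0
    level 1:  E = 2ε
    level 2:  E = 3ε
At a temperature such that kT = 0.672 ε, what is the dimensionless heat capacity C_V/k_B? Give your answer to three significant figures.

Eᵢ/kT = 0, 2.9762, 4.4643.
Z = Σ e^(−Eᵢ/kT) = e^(−0) + e^(−2.9762) + e^(−4.4643) = 1.0000 + 0.050986 + 0.011513 = 1.0625.
⟨E⟩ = 0.12848 ε, ⟨E²⟩ = 0.28947 ε².
C_V/k_B = (⟨E²⟩ − ⟨E⟩²)/(kT)² = (0.28947 − 0.016507)/0.45158 = 0.604.

0.604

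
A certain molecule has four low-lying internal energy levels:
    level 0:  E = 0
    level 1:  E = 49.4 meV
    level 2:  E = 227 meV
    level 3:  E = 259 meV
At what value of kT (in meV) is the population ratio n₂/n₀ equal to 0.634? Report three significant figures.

498 meV

n₂/n₀ = exp[−(E₂−E₀)/kT] = 0.634.
⇒ (E₂−E₀)/kT = ln(1/0.634) = ln(1.5773) = 0.45571.
kT = 227 meV / 0.45571 = 498 meV.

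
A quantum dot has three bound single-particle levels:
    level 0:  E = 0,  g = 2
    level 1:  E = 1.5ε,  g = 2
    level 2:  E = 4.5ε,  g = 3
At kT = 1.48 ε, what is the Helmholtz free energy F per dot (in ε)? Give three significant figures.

Eᵢ/kT = 0, 1.0135, 3.0405.
Z = Σ gᵢe^(−Eᵢ/kT) = 2·e^(−0) + 2·e^(−1.0135) + 3·e^(−3.0405) = 2.0000 + 0.72589 + 0.14343 = 2.8693.
F = −kT ln Z = −1.48 × ln(2.8693) = −1.48 × 1.0541 = -1.56 ε.

-1.56 ε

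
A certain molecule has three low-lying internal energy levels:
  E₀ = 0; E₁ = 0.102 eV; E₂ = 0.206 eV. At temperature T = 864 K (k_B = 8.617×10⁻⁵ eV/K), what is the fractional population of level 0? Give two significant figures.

0.76

k_BT = 8.617×10⁻⁵ × 864 K = 0.07445 eV.
Eᵢ/kT = 0, 1.370, 2.767.
Z = Σ e^(−Eᵢ/kT) = e^(−0) + e^(−1.370) + e^(−2.767) = 1.000 + 0.2541 + 0.06285 = 1.317.
P₀ = e^(−E₀/kT) / Z = 1.000/1.317 = 0.76.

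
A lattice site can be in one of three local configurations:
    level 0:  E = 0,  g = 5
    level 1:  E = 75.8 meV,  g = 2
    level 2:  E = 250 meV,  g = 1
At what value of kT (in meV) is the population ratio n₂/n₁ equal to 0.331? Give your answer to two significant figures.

n₂/n₁ = (g₂/g₁) exp[−(E₂−E₁)/kT] = 0.331.
⇒ (E₂−E₁)/kT = ln((1/2)/0.331) = ln(1.511) = 0.4128.
kT = 174.2 meV / 0.4128 = 420 meV.

420 meV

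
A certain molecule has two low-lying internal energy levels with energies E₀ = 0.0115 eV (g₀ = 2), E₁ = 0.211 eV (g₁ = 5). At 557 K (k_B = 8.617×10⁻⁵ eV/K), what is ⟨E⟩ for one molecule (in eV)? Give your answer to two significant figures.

0.019 eV

k_BT = 8.617×10⁻⁵ × 557 K = 0.04800 eV.
Eᵢ/kT = 0.2396, 4.396.
Z = Σ gᵢe^(−Eᵢ/kT) = 2·e^(−0.2396) + 5·e^(−4.396) = 1.574 + 0.06163 = 1.636.
⟨E⟩ = Σ Eᵢ gᵢe^(−Eᵢ/kT) / Z = (0.0115·1.574 + 0.211·0.06163) / 1.636 = 0.019 eV.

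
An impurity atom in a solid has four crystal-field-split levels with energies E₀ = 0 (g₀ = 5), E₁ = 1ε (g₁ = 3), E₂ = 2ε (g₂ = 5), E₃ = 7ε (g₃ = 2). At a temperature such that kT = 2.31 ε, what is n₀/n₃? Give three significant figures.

n₀/n₃ = (g₀/g₃) exp[−(E₀−E₃)/kT] = (5/2) × exp(−(-7ε)/(2.31ε)) = (5/2) × exp(3.0303) = 51.8.

51.8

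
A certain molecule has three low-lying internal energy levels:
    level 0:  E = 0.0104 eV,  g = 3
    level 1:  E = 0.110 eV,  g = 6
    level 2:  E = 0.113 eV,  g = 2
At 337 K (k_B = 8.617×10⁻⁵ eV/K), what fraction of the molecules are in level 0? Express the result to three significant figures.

k_BT = 8.617×10⁻⁵ × 337 K = 0.029039 eV.
Eᵢ/kT = 0.35814, 3.7880, 3.8913.
Z = Σ gᵢe^(−Eᵢ/kT) = 3·e^(−0.35814) + 6·e^(−3.7880) + 2·e^(−3.8913) = 2.0969 + 0.13585 + 0.040838 = 2.2736.
P₀ = g₀ e^(−E₀/kT) / Z = 2.0969/2.2736 = 0.922.

0.922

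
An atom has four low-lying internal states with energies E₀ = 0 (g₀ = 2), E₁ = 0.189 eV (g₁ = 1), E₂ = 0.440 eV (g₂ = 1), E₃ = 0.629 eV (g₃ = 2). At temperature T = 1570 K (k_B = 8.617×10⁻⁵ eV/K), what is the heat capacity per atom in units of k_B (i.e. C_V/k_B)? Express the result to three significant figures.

0.507

k_BT = 8.617×10⁻⁵ × 1570 K = 0.13529 eV.
Eᵢ/kT = 0, 1.3970, 3.2523, 4.6493.
Z = Σ gᵢe^(−Eᵢ/kT) = 2·e^(−0) + 1·e^(−1.3970) + 1·e^(−3.2523) + 2·e^(−4.6493) = 2.0000 + 0.24734 + 0.038685 + 0.019137 = 2.3052.
⟨E⟩ = 0.032885 eV, ⟨E²⟩ = 0.010366 eV².
C_V/k_B = (⟨E²⟩ − ⟨E⟩²)/(kT)² = (0.010366 − 0.0010814)/0.018303 = 0.507.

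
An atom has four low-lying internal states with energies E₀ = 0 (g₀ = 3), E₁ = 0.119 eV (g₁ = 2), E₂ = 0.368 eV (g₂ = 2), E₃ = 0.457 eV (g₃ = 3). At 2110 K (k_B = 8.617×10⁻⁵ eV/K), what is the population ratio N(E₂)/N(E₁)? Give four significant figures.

k_BT = 8.617×10⁻⁵ × 2110 K = 0.181819 eV.
n₂/n₁ = (g₂/g₁) exp[−(E₂−E₁)/kT] = (2/2) × exp(−(0.249 eV)/(0.181819 eV)) = (2/2) × exp(-1.36949) = 0.2542.

0.2542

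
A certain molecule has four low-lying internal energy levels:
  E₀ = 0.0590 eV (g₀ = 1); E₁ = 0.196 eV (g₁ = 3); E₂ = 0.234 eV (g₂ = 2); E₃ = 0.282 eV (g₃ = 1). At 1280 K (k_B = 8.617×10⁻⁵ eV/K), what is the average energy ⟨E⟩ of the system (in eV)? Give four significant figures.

0.1503 eV

k_BT = 8.617×10⁻⁵ × 1280 K = 0.110298 eV.
Eᵢ/kT = 0.534915, 1.77700, 2.12153, 2.55671.
Z = Σ gᵢe^(−Eᵢ/kT) = 1·e^(−0.534915) + 3·e^(−1.77700) + 2·e^(−2.12153) + 1·e^(−2.55671) = 0.585719 + 0.507434 + 0.239696 + 0.0775595 = 1.41041.
⟨E⟩ = Σ Eᵢ gᵢe^(−Eᵢ/kT) / Z = (0.0590·0.585719 + 0.196·0.507434 + 0.234·0.239696 + 0.282·0.0775595) / 1.41041 = 0.1503 eV.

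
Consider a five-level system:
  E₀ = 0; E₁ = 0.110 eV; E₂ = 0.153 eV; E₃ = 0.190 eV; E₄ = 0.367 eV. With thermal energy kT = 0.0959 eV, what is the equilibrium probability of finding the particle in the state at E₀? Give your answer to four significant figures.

Eᵢ/kT = 0, 1.14703, 1.59541, 1.98123, 3.82690.
Z = Σ e^(−Eᵢ/kT) = e^(−0) + e^(−1.14703) + e^(−1.59541) + e^(−1.98123) + e^(−3.82690) = 1.00000 + 0.317579 + 0.202825 + 0.137900 + 0.0217770 = 1.68008.
P₀ = e^(−E₀/kT) / Z = 1.00000/1.68008 = 0.5952.

0.5952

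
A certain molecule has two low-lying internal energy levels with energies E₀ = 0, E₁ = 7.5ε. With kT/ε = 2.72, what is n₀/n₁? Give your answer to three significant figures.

15.8

n₀/n₁ = exp[−(E₀−E₁)/kT] = exp(−(-7.5ε)/(2.72ε)) = exp(2.7574) = 15.8.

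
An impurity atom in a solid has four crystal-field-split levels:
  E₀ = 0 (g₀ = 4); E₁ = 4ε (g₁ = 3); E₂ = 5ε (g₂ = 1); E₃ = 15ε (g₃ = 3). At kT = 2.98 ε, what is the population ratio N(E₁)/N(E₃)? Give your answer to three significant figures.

n₁/n₃ = (g₁/g₃) exp[−(E₁−E₃)/kT] = (3/3) × exp(−(-11ε)/(2.98ε)) = (3/3) × exp(3.6913) = 40.1.

40.1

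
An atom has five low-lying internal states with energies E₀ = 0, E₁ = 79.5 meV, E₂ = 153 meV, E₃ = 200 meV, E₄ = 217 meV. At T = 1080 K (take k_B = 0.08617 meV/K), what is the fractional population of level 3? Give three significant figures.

k_BT = 0.08617 × 1080 K = 93.064 meV.
Eᵢ/kT = 0, 0.85425, 1.6440, 2.1491, 2.3317.
Z = Σ e^(−Eᵢ/kT) = e^(−0) + e^(−0.85425) + e^(−1.6440) + e^(−2.1491) + e^(−2.3317) = 1.0000 + 0.42560 + 0.19321 + 0.11659 + 0.097130 = 1.8325.
P₃ = e^(−E₃/kT) / Z = 0.11659/1.8325 = 0.0636.

0.0636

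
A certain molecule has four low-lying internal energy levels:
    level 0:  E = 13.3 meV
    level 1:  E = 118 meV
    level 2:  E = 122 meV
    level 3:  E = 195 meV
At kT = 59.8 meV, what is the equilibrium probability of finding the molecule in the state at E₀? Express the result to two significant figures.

Eᵢ/kT = 0.2224, 1.973, 2.040, 3.261.
Z = Σ e^(−Eᵢ/kT) = e^(−0.2224) + e^(−1.973) + e^(−2.040) + e^(−3.261) = 0.8006 + 0.1390 + 0.1300 + 0.03835 = 1.108.
P₀ = e^(−E₀/kT) / Z = 0.8006/1.108 = 0.72.

0.72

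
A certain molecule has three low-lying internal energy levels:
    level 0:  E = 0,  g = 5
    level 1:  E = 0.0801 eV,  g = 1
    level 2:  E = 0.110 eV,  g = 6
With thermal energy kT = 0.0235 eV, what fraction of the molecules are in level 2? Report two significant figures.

Eᵢ/kT = 0, 3.409, 4.681.
Z = Σ gᵢe^(−Eᵢ/kT) = 5·e^(−0) + 1·e^(−3.409) + 6·e^(−4.681) = 5.000 + 0.03307 + 0.05562 = 5.089.
P₂ = g₂ e^(−E₂/kT) / Z = 0.05562/5.089 = 0.011.

0.011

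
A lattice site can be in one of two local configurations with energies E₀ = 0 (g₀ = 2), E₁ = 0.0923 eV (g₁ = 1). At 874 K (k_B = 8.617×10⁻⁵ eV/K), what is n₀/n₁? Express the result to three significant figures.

6.81

k_BT = 8.617×10⁻⁵ × 874 K = 0.075313 eV.
n₀/n₁ = (g₀/g₁) exp[−(E₀−E₁)/kT] = (2/1) × exp(−(-0.0923 eV)/(0.075313 eV)) = (2/1) × exp(1.2256) = 6.81.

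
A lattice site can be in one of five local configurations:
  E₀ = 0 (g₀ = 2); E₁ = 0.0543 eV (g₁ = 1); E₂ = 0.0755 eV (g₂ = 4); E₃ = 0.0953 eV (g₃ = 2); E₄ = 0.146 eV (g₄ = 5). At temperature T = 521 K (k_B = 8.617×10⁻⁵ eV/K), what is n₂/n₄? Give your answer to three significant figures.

3.85

k_BT = 8.617×10⁻⁵ × 521 K = 0.044895 eV.
n₂/n₄ = (g₂/g₄) exp[−(E₂−E₄)/kT] = (4/5) × exp(−(-0.0705 eV)/(0.044895 eV)) = (4/5) × exp(1.5703) = 3.85.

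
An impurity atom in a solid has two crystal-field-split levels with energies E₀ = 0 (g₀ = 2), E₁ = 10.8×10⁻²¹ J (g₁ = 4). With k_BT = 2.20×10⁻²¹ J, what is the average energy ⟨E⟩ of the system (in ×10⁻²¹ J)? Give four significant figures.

Eᵢ/kT = 0, 4.90909.
Z = Σ gᵢe^(−Eᵢ/kT) = 2·e^(−0) + 4·e^(−4.90909) = 2.00000 + 0.0295168 = 2.02952.
⟨E⟩ = Σ Eᵢ gᵢe^(−Eᵢ/kT) / Z = (0·2.00000 + 10.8·0.0295168) / 2.02952 = 0.1571 ×10⁻²¹ J.

0.1571 ×10⁻²¹ J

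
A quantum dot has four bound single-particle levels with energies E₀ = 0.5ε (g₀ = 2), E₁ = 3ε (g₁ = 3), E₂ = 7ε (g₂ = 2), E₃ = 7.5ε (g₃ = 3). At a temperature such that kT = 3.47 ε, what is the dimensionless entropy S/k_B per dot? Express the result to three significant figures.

2.01

Eᵢ/kT = 0.14409, 0.86455, 2.0173, 2.1614.
Z = Σ gᵢe^(−Eᵢ/kT) = 2·e^(−0.14409) + 3·e^(−0.86455) + 2·e^(−2.0173) + 3·e^(−2.1614) = 1.7316 + 1.2637 + 0.26603 + 0.34549 = 3.6068.
⟨E⟩ = Σ EᵢPᵢ = 2.5259 ε.
S/k_B = ln Z + ⟨E⟩/kT = ln(3.6068) + 2.5259/3.47 = 1.2828 + 0.72793 = 2.01.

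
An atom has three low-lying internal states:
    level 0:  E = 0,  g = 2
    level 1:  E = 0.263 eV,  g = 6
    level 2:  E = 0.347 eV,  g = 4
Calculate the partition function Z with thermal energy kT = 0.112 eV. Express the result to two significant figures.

Eᵢ/kT = 0, 2.348, 3.098.
Z = Σ gᵢe^(−Eᵢ/kT) = 2·e^(−0) + 6·e^(−2.348) + 4·e^(−3.098) = 2.000 + 0.5734 + 0.1806 = 2.754.

Z = 2.8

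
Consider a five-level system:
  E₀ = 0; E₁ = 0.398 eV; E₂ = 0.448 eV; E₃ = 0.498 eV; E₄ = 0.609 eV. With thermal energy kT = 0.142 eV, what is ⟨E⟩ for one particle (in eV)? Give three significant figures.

0.0580 eV

Eᵢ/kT = 0, 2.8028, 3.1549, 3.5070, 4.2887.
Z = Σ e^(−Eᵢ/kT) = e^(−0) + e^(−2.8028) + e^(−3.1549) + e^(−3.5070) + e^(−4.2887) = 1.0000 + 0.060640 + 0.042643 + 0.029987 + 0.013723 = 1.1470.
⟨E⟩ = Σ Eᵢ e^(−Eᵢ/kT) / Z = (0·1.0000 + 0.398·0.060640 + 0.448·0.042643 + 0.498·0.029987 + 0.609·0.013723) / 1.1470 = 0.0580 eV.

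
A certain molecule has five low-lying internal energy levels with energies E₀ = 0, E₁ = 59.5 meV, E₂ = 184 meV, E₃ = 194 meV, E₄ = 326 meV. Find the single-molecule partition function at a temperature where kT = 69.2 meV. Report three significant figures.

Z = 1.56

Eᵢ/kT = 0, 0.85983, 2.6590, 2.8035, 4.7110.
Z = Σ e^(−Eᵢ/kT) = e^(−0) + e^(−0.85983) + e^(−2.6590) + e^(−2.8035) + e^(−4.7110) = 1.0000 + 0.42323 + 0.070018 + 0.060598 + 0.0089958 = 1.5628.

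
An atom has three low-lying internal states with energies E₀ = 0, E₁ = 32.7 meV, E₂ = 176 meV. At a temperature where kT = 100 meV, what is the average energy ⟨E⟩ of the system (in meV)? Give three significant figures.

Eᵢ/kT = 0, 0.32700, 1.7600.
Z = Σ e^(−Eᵢ/kT) = e^(−0) + e^(−0.32700) + e^(−1.7600) = 1.0000 + 0.72108 + 0.17204 = 1.8931.
⟨E⟩ = Σ Eᵢ e^(−Eᵢ/kT) / Z = (0·1.0000 + 32.7·0.72108 + 176·0.17204) / 1.8931 = 28.4 meV.

28.4 meV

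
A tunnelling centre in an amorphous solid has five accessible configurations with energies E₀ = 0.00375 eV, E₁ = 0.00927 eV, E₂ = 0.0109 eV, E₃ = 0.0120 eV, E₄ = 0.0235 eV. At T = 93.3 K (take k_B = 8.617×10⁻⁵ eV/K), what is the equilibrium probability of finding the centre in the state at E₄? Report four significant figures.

0.03635

k_BT = 8.617×10⁻⁵ × 93.3 K = 0.00803966 eV.
Eᵢ/kT = 0.466438, 1.15303, 1.35578, 1.49260, 2.92301.
Z = Σ e^(−Eᵢ/kT) = e^(−0.466438) + e^(−1.15303) + e^(−1.35578) + e^(−1.49260) + e^(−2.92301) = 0.627232 + 0.315679 + 0.257746 + 0.224787 + 0.0537716 = 1.47922.
P₄ = e^(−E₄/kT) / Z = 0.0537716/1.47922 = 0.03635.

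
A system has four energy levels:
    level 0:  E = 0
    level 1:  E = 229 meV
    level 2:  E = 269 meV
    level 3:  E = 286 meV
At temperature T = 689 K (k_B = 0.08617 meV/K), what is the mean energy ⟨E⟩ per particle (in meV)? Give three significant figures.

9.66 meV

k_BT = 0.08617 × 689 K = 59.371 meV.
Eᵢ/kT = 0, 3.8571, 4.5308, 4.8172.
Z = Σ e^(−Eᵢ/kT) = e^(−0) + e^(−3.8571) + e^(−4.5308) + e^(−4.8172) = 1.0000 + 0.021129 + 0.010772 + 0.0080894 = 1.0400.
⟨E⟩ = Σ Eᵢ e^(−Eᵢ/kT) / Z = (0·1.0000 + 229·0.021129 + 269·0.010772 + 286·0.0080894) / 1.0400 = 9.66 meV.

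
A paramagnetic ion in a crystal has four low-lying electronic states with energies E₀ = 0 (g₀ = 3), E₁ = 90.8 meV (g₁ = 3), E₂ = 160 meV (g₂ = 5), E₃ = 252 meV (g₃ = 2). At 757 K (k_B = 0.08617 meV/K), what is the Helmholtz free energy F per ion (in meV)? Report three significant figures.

k_BT = 0.08617 × 757 K = 65.231 meV.
Eᵢ/kT = 0, 1.3920, 2.4528, 3.8632.
Z = Σ gᵢe^(−Eᵢ/kT) = 3·e^(−0) + 3·e^(−1.3920) + 5·e^(−2.4528) + 2·e^(−3.8632) = 3.0000 + 0.74573 + 0.43026 + 0.042001 = 4.2180.
F = −kT ln Z = −65.231 × ln(4.2180) = −65.231 × 1.4394 = -93.9 meV.

-93.9 meV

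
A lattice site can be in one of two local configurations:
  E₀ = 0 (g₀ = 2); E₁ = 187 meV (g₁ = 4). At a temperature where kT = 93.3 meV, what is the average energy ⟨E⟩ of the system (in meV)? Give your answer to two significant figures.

Eᵢ/kT = 0, 2.004.
Z = Σ gᵢe^(−Eᵢ/kT) = 2·e^(−0) + 4·e^(−2.004) = 2.000 + 0.5392 = 2.539.
⟨E⟩ = Σ Eᵢ gᵢe^(−Eᵢ/kT) / Z = (0·2.000 + 187·0.5392) / 2.539 = 40 meV.

40 meV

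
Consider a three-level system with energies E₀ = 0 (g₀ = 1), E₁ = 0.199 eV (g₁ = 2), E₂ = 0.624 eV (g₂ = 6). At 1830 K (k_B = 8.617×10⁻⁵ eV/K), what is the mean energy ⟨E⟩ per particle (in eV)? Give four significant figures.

k_BT = 8.617×10⁻⁵ × 1830 K = 0.157691 eV.
Eᵢ/kT = 0, 1.26196, 3.95711.
Z = Σ gᵢe^(−Eᵢ/kT) = 1·e^(−0) + 2·e^(−1.26196) + 6·e^(−3.95711) = 1.00000 + 0.566197 + 0.114710 = 1.68091.
⟨E⟩ = Σ Eᵢ gᵢe^(−Eᵢ/kT) / Z = (0·1.00000 + 0.199·0.566197 + 0.624·0.114710) / 1.68091 = 0.1096 eV.

0.1096 eV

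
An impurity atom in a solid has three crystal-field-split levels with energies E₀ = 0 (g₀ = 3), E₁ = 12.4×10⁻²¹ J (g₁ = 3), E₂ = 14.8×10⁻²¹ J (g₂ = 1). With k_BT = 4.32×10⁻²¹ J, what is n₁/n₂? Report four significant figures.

5.229

n₁/n₂ = (g₁/g₂) exp[−(E₁−E₂)/kT] = (3/1) × exp(−(-2.4 ×10⁻²¹ J)/(4.32 ×10⁻²¹ J)) = (3/1) × exp(0.555556) = 5.229.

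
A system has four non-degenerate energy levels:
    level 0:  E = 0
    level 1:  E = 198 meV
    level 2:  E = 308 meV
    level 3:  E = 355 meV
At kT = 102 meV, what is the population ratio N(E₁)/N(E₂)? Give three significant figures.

2.94

n₁/n₂ = exp[−(E₁−E₂)/kT] = exp(−(-110 meV)/(102 meV)) = exp(1.0784) = 2.94.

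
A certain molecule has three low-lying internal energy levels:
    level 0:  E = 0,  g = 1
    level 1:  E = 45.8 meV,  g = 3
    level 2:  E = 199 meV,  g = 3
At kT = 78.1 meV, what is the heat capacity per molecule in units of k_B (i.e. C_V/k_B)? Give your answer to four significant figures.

Eᵢ/kT = 0, 0.586428, 2.54802.
Z = Σ gᵢe^(−Eᵢ/kT) = 1·e^(−0) + 3·e^(−0.586428) + 3·e^(−2.54802) = 1.00000 + 1.66893 + 0.234709 = 2.90364.
⟨E⟩ = 42.4102 meV, ⟨E²⟩ = 4406.72 meV².
C_V/k_B = (⟨E²⟩ − ⟨E⟩²)/(kT)² = (4406.72 − 1798.63)/6099.61 = 0.4276.

0.4276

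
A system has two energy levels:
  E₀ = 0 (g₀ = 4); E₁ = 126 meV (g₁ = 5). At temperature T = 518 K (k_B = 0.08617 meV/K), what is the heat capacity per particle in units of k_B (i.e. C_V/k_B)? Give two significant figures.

0.51

k_BT = 0.08617 × 518 K = 44.64 meV.
Eᵢ/kT = 0, 2.823.
Z = Σ gᵢe^(−Eᵢ/kT) = 4·e^(−0) + 5·e^(−2.823) = 4.000 + 0.2971 = 4.297.
⟨E⟩ = 8.712 meV, ⟨E²⟩ = 1098 meV².
C_V/k_B = (⟨E²⟩ − ⟨E⟩²)/(kT)² = (1098 − 75.90)/1993 = 0.51.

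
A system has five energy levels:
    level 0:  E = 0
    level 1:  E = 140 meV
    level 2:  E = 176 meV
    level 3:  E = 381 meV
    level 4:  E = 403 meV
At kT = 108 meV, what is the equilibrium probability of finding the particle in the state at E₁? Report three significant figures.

0.180

Eᵢ/kT = 0, 1.2963, 1.6296, 3.5278, 3.7315.
Z = Σ e^(−Eᵢ/kT) = e^(−0) + e^(−1.2963) + e^(−1.6296) + e^(−3.5278) + e^(−3.7315) = 1.0000 + 0.27354 + 0.19601 + 0.029369 + 0.023957 = 1.5229.
P₁ = e^(−E₁/kT) / Z = 0.27354/1.5229 = 0.180.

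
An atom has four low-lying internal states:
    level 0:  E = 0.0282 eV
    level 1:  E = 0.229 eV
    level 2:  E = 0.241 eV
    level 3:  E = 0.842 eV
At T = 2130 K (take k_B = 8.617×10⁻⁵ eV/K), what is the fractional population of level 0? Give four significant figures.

k_BT = 8.617×10⁻⁵ × 2130 K = 0.183542 eV.
Eᵢ/kT = 0.153643, 1.24767, 1.31305, 4.58751.
Z = Σ e^(−Eᵢ/kT) = e^(−0.153643) + e^(−1.24767) + e^(−1.31305) + e^(−4.58751) = 0.857578 + 0.287173 + 0.268998 + 0.0101782 = 1.42393.
P₀ = e^(−E₀/kT) / Z = 0.857578/1.42393 = 0.6023.

0.6023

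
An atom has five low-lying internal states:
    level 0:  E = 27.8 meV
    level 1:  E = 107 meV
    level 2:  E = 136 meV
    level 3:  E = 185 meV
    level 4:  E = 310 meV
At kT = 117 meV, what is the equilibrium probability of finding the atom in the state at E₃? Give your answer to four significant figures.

0.1157

Eᵢ/kT = 0.237607, 0.914530, 1.16239, 1.58120, 2.64957.
Z = Σ e^(−Eᵢ/kT) = e^(−0.237607) + e^(−0.914530) + e^(−1.16239) + e^(−1.58120) + e^(−2.64957) = 0.788513 + 0.400705 + 0.312738 + 0.205728 + 0.0706816 = 1.77837.
P₃ = e^(−E₃/kT) / Z = 0.205728/1.77837 = 0.1157.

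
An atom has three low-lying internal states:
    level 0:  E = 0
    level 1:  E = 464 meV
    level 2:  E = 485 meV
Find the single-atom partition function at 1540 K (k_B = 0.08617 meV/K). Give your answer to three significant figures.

Z = 1.06

k_BT = 0.08617 × 1540 K = 132.70 meV.
Eᵢ/kT = 0, 3.4966, 3.6549.
Z = Σ e^(−Eᵢ/kT) = e^(−0) + e^(−3.4966) + e^(−3.6549) = 1.0000 + 0.030300 + 0.025864 = 1.0562.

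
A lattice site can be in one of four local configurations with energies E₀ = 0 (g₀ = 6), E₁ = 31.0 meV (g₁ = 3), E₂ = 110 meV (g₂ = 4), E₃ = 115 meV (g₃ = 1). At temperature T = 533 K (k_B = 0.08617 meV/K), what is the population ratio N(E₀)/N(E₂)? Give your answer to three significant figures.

k_BT = 0.08617 × 533 K = 45.929 meV.
n₀/n₂ = (g₀/g₂) exp[−(E₀−E₂)/kT] = (6/4) × exp(−(-110 meV)/(45.929 meV)) = (6/4) × exp(2.3950) = 16.5.

16.5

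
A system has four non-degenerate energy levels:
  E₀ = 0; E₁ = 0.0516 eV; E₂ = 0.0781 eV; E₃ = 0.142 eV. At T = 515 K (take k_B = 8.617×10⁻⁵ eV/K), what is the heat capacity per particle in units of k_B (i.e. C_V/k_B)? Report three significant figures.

0.627

k_BT = 8.617×10⁻⁵ × 515 K = 0.044378 eV.
Eᵢ/kT = 0, 1.1627, 1.7599, 3.1998.
Z = Σ e^(−Eᵢ/kT) = e^(−0) + e^(−1.1627) + e^(−1.7599) + e^(−3.1998) = 1.0000 + 0.31264 + 0.17206 + 0.040770 = 1.5255.
⟨E⟩ = 0.023179 eV, ⟨E²⟩ = 0.0017725 eV².
C_V/k_B = (⟨E²⟩ − ⟨E⟩²)/(kT)² = (0.0017725 − 0.00053727)/0.0019694 = 0.627.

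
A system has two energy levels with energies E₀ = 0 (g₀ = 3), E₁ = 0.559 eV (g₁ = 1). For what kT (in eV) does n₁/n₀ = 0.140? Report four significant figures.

0.6444 eV

n₁/n₀ = (g₁/g₀) exp[−(E₁−E₀)/kT] = 0.140.
⇒ (E₁−E₀)/kT = ln((1/3)/0.140) = ln(2.38095) = 0.867500.
kT = 0.559 eV / 0.867500 = 0.6444 eV.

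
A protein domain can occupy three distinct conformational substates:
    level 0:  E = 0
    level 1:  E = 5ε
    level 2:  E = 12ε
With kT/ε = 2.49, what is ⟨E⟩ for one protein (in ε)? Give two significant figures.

0.67 ε

Eᵢ/kT = 0, 2.008, 4.819.
Z = Σ e^(−Eᵢ/kT) = e^(−0) + e^(−2.008) + e^(−4.819) = 1.000 + 0.1343 + 0.008075 = 1.142.
⟨E⟩ = Σ Eᵢ e^(−Eᵢ/kT) / Z = (0·1.000 + 5·0.1343 + 12·0.008075) / 1.142 = 0.67 ε.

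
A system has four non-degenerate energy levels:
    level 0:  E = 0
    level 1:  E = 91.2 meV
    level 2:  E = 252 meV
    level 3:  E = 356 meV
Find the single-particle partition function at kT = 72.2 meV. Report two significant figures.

Z = 1.3

Eᵢ/kT = 0, 1.263, 3.490, 4.931.
Z = Σ e^(−Eᵢ/kT) = e^(−0) + e^(−1.263) + e^(−3.490) + e^(−4.931) = 1.000 + 0.2828 + 0.03050 + 0.007219 = 1.321.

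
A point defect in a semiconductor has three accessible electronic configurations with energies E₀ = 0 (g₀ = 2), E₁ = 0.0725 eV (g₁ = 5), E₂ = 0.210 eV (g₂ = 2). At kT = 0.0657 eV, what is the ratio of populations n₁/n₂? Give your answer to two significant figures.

20

n₁/n₂ = (g₁/g₂) exp[−(E₁−E₂)/kT] = (5/2) × exp(−(-0.1375 eV)/(0.0657 eV)) = (5/2) × exp(2.093) = 20.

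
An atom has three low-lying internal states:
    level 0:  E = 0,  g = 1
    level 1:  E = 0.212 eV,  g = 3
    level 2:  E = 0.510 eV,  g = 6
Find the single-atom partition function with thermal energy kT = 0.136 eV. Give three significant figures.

Eᵢ/kT = 0, 1.5588, 3.7500.
Z = Σ gᵢe^(−Eᵢ/kT) = 1·e^(−0) + 3·e^(−1.5588) + 6·e^(−3.7500) = 1.0000 + 0.63117 + 0.14111 = 1.7723.

Z = 1.77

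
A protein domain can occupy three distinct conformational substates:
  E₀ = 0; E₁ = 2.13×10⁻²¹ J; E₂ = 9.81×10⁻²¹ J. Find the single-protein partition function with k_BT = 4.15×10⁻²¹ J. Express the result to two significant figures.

Eᵢ/kT = 0, 0.5133, 2.364.
Z = Σ e^(−Eᵢ/kT) = e^(−0) + e^(−0.5133) + e^(−2.364) = 1.000 + 0.5985 + 0.09404 = 1.693.

Z = 1.7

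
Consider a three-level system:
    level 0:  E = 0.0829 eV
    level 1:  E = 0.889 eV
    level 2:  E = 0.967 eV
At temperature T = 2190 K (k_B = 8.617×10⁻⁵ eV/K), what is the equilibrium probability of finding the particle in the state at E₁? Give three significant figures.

k_BT = 8.617×10⁻⁵ × 2190 K = 0.18871 eV.
Eᵢ/kT = 0.43930, 4.7109, 5.1243.
Z = Σ e^(−Eᵢ/kT) = e^(−0.43930) + e^(−4.7109) + e^(−5.1243) = 0.64449 + 0.0089967 + 0.0059504 = 0.65944.
P₁ = e^(−E₁/kT) / Z = 0.0089967/0.65944 = 0.0136.

0.0136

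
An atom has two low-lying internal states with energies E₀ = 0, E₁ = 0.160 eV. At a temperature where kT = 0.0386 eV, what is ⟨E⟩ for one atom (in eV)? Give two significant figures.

0.0025 eV

Eᵢ/kT = 0, 4.145.
Z = Σ e^(−Eᵢ/kT) = e^(−0) + e^(−4.145) = 1.000 + 0.01584 = 1.016.
⟨E⟩ = Σ Eᵢ e^(−Eᵢ/kT) / Z = (0·1.000 + 0.160·0.01584) / 1.016 = 0.0025 eV.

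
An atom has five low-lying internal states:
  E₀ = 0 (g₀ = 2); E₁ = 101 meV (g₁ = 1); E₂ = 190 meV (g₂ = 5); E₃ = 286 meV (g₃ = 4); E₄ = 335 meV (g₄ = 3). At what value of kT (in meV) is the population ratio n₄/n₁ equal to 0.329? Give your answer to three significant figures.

106 meV

n₄/n₁ = (g₄/g₁) exp[−(E₄−E₁)/kT] = 0.329.
⇒ (E₄−E₁)/kT = ln((3/1)/0.329) = ln(9.1185) = 2.2103.
kT = 234 meV / 2.2103 = 106 meV.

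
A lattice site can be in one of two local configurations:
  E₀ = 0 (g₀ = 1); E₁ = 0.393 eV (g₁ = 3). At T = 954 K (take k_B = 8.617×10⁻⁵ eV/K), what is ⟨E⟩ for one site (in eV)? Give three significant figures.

0.00965 eV

k_BT = 8.617×10⁻⁵ × 954 K = 0.082206 eV.
Eᵢ/kT = 0, 4.7807.
Z = Σ gᵢe^(−Eᵢ/kT) = 1·e^(−0) + 3·e^(−4.7807) = 1.0000 + 0.025170 = 1.0252.
⟨E⟩ = Σ Eᵢ gᵢe^(−Eᵢ/kT) / Z = (0·1.0000 + 0.393·0.025170) / 1.0252 = 0.00965 eV.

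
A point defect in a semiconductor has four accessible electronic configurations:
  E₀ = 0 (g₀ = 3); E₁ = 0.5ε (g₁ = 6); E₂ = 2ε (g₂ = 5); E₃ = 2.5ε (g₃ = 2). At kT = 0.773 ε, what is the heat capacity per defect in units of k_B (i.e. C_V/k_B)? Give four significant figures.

Eᵢ/kT = 0, 0.646831, 2.58732, 3.23415.
Z = Σ gᵢe^(−Eᵢ/kT) = 3·e^(−0) + 6·e^(−0.646831) + 5·e^(−2.58732) + 2·e^(−3.23415) = 3.00000 + 3.14222 + 0.376107 + 0.0787874 = 6.59711.
⟨E⟩ = 0.382030 ε, ⟨E²⟩ = 0.421761 ε².
C_V/k_B = (⟨E²⟩ − ⟨E⟩²)/(kT)² = (0.421761 − 0.145947)/0.597529 = 0.4616.

0.4616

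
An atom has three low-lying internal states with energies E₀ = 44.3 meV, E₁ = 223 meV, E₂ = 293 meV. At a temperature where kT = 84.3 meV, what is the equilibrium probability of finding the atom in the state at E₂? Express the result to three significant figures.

0.0446

Eᵢ/kT = 0.52550, 2.6453, 3.4757.
Z = Σ e^(−Eᵢ/kT) = e^(−0.52550) + e^(−2.6453) + e^(−3.4757) = 0.59126 + 0.070984 + 0.030940 = 0.69318.
P₂ = e^(−E₂/kT) / Z = 0.030940/0.69318 = 0.0446.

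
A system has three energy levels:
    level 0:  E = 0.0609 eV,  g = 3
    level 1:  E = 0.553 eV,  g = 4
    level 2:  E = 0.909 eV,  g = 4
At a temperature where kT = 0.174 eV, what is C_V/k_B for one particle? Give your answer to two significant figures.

0.74

Eᵢ/kT = 0.3500, 3.178, 5.224.
Z = Σ gᵢe^(−Eᵢ/kT) = 3·e^(−0.3500) + 4·e^(−3.178) + 4·e^(−5.224) = 2.114 + 0.1667 + 0.02154 = 2.302.
⟨E⟩ = 0.1045 eV, ⟨E²⟩ = 0.03328 eV².
C_V/k_B = (⟨E²⟩ − ⟨E⟩²)/(kT)² = (0.03328 − 0.01092)/0.03028 = 0.74.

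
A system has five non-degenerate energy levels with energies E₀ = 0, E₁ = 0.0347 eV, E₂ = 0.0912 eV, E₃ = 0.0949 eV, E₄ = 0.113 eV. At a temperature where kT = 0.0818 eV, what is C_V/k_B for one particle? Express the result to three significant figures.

0.278

Eᵢ/kT = 0, 0.42421, 1.1149, 1.1601, 1.3814.
Z = Σ e^(−Eᵢ/kT) = e^(−0) + e^(−0.42421) + e^(−1.1149) + e^(−1.1601) + e^(−1.3814) = 1.0000 + 0.65429 + 0.32795 + 0.31345 + 0.25123 = 2.5469.
⟨E⟩ = 0.043484 eV, ⟨E²⟩ = 0.0037483 eV².
C_V/k_B = (⟨E²⟩ − ⟨E⟩²)/(kT)² = (0.0037483 − 0.0018909)/0.0066912 = 0.278.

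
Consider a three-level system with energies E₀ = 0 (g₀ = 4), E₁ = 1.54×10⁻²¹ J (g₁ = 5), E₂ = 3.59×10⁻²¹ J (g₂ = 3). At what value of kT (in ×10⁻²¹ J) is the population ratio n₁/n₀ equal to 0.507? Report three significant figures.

n₁/n₀ = (g₁/g₀) exp[−(E₁−E₀)/kT] = 0.507.
⇒ (E₁−E₀)/kT = ln((5/4)/0.507) = ln(2.4655) = 0.90239.
kT = 1.54 ×10⁻²¹ J / 0.90239 = 1.71 ×10⁻²¹ J.

1.71 ×10⁻²¹ J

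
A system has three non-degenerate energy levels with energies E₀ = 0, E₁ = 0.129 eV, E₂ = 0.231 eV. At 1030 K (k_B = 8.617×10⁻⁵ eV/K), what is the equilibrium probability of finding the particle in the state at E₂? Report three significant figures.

k_BT = 8.617×10⁻⁵ × 1030 K = 0.088755 eV.
Eᵢ/kT = 0, 1.4534, 2.6027.
Z = Σ e^(−Eᵢ/kT) = e^(−0) + e^(−1.4534) + e^(−2.6027) = 1.0000 + 0.23377 + 0.074073 = 1.3078.
P₂ = e^(−E₂/kT) / Z = 0.074073/1.3078 = 0.0566.

0.0566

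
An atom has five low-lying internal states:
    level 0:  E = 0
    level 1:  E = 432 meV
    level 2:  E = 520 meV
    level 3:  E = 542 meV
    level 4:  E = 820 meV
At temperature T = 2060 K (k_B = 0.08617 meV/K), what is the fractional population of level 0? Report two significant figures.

k_BT = 0.08617 × 2060 K = 177.5 meV.
Eᵢ/kT = 0, 2.434, 2.930, 3.054, 4.620.
Z = Σ e^(−Eᵢ/kT) = e^(−0) + e^(−2.434) + e^(−2.930) + e^(−3.054) + e^(−4.620) = 1.000 + 0.08769 + 0.05340 + 0.04717 + 0.009853 = 1.198.
P₀ = e^(−E₀/kT) / Z = 1.000/1.198 = 0.83.

0.83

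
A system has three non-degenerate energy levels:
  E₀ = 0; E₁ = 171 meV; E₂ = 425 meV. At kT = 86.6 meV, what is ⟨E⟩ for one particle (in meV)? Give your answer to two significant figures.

23 meV

Eᵢ/kT = 0, 1.975, 4.908.
Z = Σ e^(−Eᵢ/kT) = e^(−0) + e^(−1.975) + e^(−4.908) = 1.000 + 0.1388 + 0.007387 = 1.146.
⟨E⟩ = Σ Eᵢ e^(−Eᵢ/kT) / Z = (0·1.000 + 171·0.1388 + 425·0.007387) / 1.146 = 23 meV.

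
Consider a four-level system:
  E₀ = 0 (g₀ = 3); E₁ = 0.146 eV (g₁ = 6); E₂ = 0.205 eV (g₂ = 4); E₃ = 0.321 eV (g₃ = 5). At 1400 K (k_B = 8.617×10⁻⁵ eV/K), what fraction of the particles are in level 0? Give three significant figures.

k_BT = 8.617×10⁻⁵ × 1400 K = 0.12064 eV.
Eᵢ/kT = 0, 1.2102, 1.6993, 2.6608.
Z = Σ gᵢe^(−Eᵢ/kT) = 3·e^(−0) + 6·e^(−1.2102) + 4·e^(−1.6993) + 5·e^(−2.6608) = 3.0000 + 1.7888 + 0.73125 + 0.34946 = 5.8695.
P₀ = g₀ e^(−E₀/kT) / Z = 3.0000/5.8695 = 0.511.

0.511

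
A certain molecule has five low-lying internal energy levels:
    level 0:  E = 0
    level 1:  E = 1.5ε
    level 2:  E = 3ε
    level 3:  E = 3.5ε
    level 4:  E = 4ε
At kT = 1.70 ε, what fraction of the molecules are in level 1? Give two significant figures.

Eᵢ/kT = 0, 0.8824, 1.765, 2.059, 2.353.
Z = Σ e^(−Eᵢ/kT) = e^(−0) + e^(−0.8824) + e^(−1.765) + e^(−2.059) + e^(−2.353) = 1.000 + 0.4138 + 0.1712 + 0.1276 + 0.09508 = 1.808.
P₁ = e^(−E₁/kT) / Z = 0.4138/1.808 = 0.23.

0.23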